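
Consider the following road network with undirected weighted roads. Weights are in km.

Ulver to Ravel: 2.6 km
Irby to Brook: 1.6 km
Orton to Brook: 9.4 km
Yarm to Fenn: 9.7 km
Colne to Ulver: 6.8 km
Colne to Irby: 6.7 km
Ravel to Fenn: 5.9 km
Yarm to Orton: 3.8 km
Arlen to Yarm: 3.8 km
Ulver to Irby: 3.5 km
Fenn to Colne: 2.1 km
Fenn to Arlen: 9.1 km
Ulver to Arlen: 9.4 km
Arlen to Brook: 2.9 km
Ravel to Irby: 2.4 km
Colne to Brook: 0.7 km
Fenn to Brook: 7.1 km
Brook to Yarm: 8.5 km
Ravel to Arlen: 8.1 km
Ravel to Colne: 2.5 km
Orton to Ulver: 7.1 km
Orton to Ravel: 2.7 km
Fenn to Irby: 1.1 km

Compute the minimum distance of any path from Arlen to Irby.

Running Dijkstra from Arlen:
Arlen: 0
Brook: 2.9  (via Arlen)
Colne: 3.6  (via Brook)
Yarm: 3.8  (via Arlen)
Irby: 4.5  (via Brook)
Shortest route: Arlen → Brook → Irby = 4.5 km.

4.5 km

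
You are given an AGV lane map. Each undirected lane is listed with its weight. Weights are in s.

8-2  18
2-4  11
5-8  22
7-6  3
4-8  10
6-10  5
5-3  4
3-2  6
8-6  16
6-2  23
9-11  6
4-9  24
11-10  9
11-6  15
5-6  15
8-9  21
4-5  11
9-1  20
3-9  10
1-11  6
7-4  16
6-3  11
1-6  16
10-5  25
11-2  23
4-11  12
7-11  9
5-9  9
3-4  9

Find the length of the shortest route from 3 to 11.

Settle nodes by increasing distance from 3:
3: 0
5: 4  (via 3)
2: 6  (via 3)
4: 9  (via 3)
9: 10  (via 3)
6: 11  (via 3)
7: 14  (via 6)
10: 16  (via 6)
11: 16  (via 9)
Shortest route: 3 → 9 → 11 = 16 s.

16 s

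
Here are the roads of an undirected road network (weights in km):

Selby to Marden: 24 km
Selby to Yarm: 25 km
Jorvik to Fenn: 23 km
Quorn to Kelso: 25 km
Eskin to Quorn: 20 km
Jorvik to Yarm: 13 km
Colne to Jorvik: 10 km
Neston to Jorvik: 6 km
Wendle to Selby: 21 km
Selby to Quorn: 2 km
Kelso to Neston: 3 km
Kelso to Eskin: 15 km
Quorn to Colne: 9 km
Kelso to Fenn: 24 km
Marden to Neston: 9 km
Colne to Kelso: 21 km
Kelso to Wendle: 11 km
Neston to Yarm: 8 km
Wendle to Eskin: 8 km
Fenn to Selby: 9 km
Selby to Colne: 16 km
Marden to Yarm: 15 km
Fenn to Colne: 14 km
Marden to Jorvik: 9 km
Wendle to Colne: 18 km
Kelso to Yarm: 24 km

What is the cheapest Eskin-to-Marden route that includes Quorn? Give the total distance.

Shortest Eskin→Quorn: Eskin → Quorn = 20
Best Quorn to Marden: Quorn → Selby → Marden costing 26
Total via Quorn: 20 + 26 = 46 km.

46 km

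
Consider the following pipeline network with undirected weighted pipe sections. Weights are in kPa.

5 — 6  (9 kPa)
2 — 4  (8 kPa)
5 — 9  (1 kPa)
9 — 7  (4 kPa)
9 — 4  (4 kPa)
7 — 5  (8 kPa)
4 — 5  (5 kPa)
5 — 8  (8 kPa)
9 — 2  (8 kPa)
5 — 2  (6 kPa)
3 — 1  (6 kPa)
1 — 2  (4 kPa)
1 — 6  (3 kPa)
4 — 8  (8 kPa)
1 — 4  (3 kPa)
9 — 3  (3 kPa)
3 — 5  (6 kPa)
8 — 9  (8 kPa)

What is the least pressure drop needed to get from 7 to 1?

11 kPa

Compare a few routes:
7 - 9 - 4 - 1: 4+4+3 = 11
7 - 9 - 3 - 1: 4+3+6 = 13
The minimum is 11 kPa via 7 - 9 - 4 - 1.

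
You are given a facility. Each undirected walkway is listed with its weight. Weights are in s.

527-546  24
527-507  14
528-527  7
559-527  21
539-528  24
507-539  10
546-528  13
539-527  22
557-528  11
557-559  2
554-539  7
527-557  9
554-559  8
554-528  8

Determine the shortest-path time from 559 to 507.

Settle nodes by increasing distance from 559:
559: 0
557: 2  (via 559)
554: 8  (via 559)
527: 11  (via 557)
528: 13  (via 557)
539: 15  (via 554)
507: 25  (via 527)
Shortest route: 559–557–527–507 = 25 s.

25 s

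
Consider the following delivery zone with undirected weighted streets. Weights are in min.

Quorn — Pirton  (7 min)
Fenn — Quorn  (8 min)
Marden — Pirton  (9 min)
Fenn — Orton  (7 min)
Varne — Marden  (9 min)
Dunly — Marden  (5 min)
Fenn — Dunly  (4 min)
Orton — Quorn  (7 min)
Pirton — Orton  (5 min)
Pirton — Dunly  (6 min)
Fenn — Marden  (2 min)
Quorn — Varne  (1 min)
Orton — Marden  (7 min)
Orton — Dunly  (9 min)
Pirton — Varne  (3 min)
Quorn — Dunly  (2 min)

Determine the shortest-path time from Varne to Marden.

Compare a few routes:
Varne - Quorn - Dunly - Fenn - Marden: 1+2+4+2 = 9
Varne - Marden: 9 = 9
Varne - Quorn - Dunly - Marden: 1+2+5 = 8
Cheapest is Varne - Quorn - Dunly - Marden at 8 min.

8 min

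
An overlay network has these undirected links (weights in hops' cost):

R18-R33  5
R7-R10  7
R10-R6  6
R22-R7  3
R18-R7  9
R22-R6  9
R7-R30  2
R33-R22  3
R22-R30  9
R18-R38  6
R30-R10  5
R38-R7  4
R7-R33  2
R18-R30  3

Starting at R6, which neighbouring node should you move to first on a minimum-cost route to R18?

R10

Compare a few routes:
R6–R10–R7–R30–R18: 6+7+2+3 = 18
R6–R22–R33–R18: 9+3+5 = 17
R6–R10–R30–R18: 6+5+3 = 14
R6–R22–R7–R30–R18: 9+3+2+3 = 17
The minimum is 14 hops' cost via R6–R10–R30–R18.
So from R6 the first move is to R10.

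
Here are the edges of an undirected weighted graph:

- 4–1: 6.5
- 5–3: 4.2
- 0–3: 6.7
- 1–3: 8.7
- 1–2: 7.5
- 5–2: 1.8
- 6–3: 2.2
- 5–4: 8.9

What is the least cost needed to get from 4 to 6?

15.3

Shortest distances from 4:
4: 0
1: 6.5  (via 4)
5: 8.9  (via 4)
2: 10.7  (via 5)
3: 13.1  (via 5)
6: 15.3  (via 3)
Shortest route: 4 → 5 → 3 → 6 = 15.3.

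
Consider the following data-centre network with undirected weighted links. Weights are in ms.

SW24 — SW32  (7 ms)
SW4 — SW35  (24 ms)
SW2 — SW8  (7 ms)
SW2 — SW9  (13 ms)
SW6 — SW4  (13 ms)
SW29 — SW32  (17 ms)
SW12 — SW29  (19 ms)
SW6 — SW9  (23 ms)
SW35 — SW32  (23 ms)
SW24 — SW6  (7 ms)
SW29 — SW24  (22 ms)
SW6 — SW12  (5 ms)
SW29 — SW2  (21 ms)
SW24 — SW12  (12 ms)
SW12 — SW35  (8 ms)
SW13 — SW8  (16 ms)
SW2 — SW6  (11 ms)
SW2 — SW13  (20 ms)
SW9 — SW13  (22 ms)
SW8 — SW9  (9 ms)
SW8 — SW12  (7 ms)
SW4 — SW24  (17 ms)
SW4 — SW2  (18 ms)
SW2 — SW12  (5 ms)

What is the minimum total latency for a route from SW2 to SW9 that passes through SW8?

Shortest SW2→SW8: SW2–SW8 = 7
Best SW8 to SW9: SW8–SW9 costing 9
Total via SW8: 7 + 9 = 16 ms.

16 ms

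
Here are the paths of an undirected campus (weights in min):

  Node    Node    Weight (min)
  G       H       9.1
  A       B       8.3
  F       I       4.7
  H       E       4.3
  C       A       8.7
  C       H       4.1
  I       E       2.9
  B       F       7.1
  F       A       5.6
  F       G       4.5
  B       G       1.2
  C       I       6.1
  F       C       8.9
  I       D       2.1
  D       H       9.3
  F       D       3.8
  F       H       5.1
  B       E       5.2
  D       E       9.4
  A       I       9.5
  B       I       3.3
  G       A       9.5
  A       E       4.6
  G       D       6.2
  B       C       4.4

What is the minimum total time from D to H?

Settle nodes by increasing distance from D:
D: 0
I: 2.1  (via D)
F: 3.8  (via D)
E: 5  (via I)
B: 5.4  (via I)
G: 6.2  (via D)
C: 8.2  (via I)
H: 8.9  (via F)
Shortest route: D–F–H = 8.9 min.

8.9 min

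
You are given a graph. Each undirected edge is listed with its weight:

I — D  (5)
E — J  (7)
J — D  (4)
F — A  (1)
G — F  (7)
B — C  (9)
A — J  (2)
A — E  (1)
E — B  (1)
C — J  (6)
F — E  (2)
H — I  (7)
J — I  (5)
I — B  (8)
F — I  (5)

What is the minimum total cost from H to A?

13

Candidate routes:
H–I–F–E–A: 7+5+2+1 = 15
H–I–F–A: 7+5+1 = 13
H–I–J–A: 7+5+2 = 14
The minimum is 13 via H–I–F–A.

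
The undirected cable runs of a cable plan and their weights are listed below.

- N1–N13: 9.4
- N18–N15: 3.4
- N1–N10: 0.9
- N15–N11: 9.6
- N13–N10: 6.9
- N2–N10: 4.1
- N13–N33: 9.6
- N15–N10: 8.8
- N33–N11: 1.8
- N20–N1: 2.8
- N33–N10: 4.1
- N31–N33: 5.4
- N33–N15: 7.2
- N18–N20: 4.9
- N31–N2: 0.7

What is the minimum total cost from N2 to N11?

Shortest distances from N2:
N2: 0
N31: 0.7  (via N2)
N10: 4.1  (via N2)
N1: 5  (via N10)
N33: 6.1  (via N31)
N20: 7.8  (via N1)
N11: 7.9  (via N33)
Shortest route: N2 → N31 → N33 → N11 = 7.9.

7.9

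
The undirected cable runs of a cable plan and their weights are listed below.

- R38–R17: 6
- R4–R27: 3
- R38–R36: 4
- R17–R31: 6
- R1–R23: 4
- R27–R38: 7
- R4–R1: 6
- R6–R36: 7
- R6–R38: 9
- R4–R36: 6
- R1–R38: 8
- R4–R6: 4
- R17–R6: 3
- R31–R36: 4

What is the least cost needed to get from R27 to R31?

13

Enumerating some paths:
R27 → R4 → R36 → R31: 3+6+4 = 13
R27 → R4 → R6 → R36 → R31: 3+4+7+4 = 18
R27 → R38 → R36 → R31: 7+4+4 = 15
R27 → R4 → R6 → R17 → R31: 3+4+3+6 = 16
The minimum is 13 via R27 → R4 → R36 → R31.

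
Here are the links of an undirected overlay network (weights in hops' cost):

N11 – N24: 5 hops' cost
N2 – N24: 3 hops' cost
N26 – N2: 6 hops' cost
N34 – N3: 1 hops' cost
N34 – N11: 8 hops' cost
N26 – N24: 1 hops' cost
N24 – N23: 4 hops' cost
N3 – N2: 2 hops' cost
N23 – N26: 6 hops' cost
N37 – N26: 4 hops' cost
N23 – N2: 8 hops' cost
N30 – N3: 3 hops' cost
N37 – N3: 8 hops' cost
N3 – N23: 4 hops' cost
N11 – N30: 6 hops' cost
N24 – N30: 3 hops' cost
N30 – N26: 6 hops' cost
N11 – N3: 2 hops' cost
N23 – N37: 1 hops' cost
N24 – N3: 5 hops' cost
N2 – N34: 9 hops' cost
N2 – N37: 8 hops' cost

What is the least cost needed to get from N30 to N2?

Shortest distances from N30:
N30: 0
N24: 3  (via N30)
N3: 3  (via N30)
N26: 4  (via N24)
N34: 4  (via N3)
N11: 5  (via N3)
N2: 5  (via N3)
Shortest route: N30–N3–N2 = 5 hops' cost.

5 hops' cost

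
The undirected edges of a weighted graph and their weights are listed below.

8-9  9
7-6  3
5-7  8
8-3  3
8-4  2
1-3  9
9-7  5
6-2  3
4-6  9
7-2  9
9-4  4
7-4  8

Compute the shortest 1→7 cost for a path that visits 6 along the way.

26

Shortest 1→6: 1 → 3 → 8 → 4 → 6 = 23
Shortest 6→7: 6 → 7 = 3
Total via 6: 23 + 3 = 26.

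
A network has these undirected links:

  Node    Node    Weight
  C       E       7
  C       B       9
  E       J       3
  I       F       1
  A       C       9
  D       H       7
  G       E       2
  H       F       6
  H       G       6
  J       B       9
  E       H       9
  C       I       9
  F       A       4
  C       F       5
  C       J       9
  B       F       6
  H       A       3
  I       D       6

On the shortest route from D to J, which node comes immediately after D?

Enumerating some paths:
D–H–G–E–J: 7+6+2+3 = 18
D–I–F–C–J: 6+1+5+9 = 21
D–H–E–J: 7+9+3 = 19
The minimum is 18 via D–H–G–E–J.
So from D the first move is to H.

H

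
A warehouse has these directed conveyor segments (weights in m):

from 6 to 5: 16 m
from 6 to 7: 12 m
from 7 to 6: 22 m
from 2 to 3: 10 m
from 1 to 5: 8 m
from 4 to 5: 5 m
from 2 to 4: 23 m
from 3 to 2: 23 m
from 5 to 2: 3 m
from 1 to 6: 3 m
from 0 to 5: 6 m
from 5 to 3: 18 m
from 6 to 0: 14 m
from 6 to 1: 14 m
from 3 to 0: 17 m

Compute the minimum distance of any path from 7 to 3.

Running Dijkstra from 7:
7: 0
6: 22  (via 7)
0: 36  (via 6)
1: 36  (via 6)
5: 38  (via 6)
2: 41  (via 5)
3: 51  (via 2)
Shortest route: 7 → 6 → 5 → 2 → 3 = 51 m.

51 m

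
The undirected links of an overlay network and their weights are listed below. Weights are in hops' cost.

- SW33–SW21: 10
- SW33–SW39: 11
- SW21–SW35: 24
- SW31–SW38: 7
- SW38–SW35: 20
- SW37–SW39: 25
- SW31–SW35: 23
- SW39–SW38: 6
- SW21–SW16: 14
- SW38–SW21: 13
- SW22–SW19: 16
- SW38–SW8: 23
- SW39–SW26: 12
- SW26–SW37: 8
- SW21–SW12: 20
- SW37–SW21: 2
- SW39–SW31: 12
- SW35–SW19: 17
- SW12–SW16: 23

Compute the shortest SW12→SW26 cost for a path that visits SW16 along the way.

Shortest SW12→SW16: SW12–SW16 = 23
Shortest SW16→SW26: SW16–SW21–SW37–SW26 = 24
Total via SW16: 23 + 24 = 47 hops' cost.

47 hops' cost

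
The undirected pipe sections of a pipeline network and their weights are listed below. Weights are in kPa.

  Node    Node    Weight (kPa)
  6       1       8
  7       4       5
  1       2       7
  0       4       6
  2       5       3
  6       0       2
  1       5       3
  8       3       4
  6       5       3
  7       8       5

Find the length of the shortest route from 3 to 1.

28 kPa

Shortest distances from 3:
3: 0
8: 4  (via 3)
7: 9  (via 8)
4: 14  (via 7)
0: 20  (via 4)
6: 22  (via 0)
5: 25  (via 6)
1: 28  (via 5)
Shortest route: 3–8–7–4–0–6–5–1 = 28 kPa.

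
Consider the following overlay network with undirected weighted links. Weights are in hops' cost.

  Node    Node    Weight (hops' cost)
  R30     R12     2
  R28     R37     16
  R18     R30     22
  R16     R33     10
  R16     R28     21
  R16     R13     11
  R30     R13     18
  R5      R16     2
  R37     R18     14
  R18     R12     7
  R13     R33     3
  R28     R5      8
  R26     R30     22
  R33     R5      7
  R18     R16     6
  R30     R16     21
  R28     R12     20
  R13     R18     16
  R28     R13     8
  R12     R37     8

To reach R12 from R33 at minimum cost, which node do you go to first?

Candidate routes:
R33 - R16 - R18 - R12: 10+6+7 = 23
R33 - R5 - R16 - R18 - R12: 7+2+6+7 = 22
The minimum is 22 hops' cost via R33 - R5 - R16 - R18 - R12.
So from R33 the first move is to R5.

R5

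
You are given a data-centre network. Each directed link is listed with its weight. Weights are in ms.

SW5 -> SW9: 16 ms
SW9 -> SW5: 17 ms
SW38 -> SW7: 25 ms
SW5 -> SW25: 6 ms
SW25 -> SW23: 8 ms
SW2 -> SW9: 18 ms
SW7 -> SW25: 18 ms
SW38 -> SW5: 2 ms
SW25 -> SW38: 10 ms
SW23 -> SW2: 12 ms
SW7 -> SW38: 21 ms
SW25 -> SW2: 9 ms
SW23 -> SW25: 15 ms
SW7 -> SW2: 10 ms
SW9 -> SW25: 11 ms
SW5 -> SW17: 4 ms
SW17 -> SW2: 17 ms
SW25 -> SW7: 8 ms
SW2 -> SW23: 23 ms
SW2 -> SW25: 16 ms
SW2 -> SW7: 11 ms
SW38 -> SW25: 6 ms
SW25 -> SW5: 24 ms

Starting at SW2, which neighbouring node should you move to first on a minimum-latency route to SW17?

SW25

Candidate routes:
SW2 → SW9 → SW5 → SW17: 18+17+4 = 39
SW2 → SW25 → SW38 → SW5 → SW17: 16+10+2+4 = 32
SW2 → SW7 → SW38 → SW5 → SW17: 11+21+2+4 = 38
SW2 → SW25 → SW5 → SW17: 16+24+4 = 44
Cheapest is SW2 → SW25 → SW38 → SW5 → SW17 at 32 ms.
So from SW2 the first move is to SW25.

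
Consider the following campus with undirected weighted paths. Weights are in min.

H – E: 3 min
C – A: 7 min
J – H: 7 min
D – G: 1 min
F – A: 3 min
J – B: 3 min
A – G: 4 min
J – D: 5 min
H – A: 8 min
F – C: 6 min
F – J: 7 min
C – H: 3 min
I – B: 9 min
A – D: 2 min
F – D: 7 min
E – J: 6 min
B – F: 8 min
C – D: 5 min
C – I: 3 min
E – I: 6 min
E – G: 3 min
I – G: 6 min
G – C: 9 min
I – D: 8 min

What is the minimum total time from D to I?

7 min

Settle nodes by increasing distance from D:
D: 0
G: 1  (via D)
A: 2  (via D)
E: 4  (via G)
C: 5  (via D)
F: 5  (via A)
J: 5  (via D)
H: 7  (via E)
I: 7  (via G)
Shortest route: D → G → I = 7 min.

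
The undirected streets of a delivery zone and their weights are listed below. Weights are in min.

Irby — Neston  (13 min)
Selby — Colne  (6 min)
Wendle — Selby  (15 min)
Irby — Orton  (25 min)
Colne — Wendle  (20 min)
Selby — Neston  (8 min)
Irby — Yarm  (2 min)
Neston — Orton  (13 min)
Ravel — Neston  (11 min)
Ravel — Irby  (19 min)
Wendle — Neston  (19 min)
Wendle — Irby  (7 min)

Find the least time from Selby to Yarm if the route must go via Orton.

Shortest Selby→Orton: Selby → Neston → Orton = 21
Shortest Orton→Yarm: Orton → Irby → Yarm = 27
Total via Orton: 21 + 27 = 48 min.

48 min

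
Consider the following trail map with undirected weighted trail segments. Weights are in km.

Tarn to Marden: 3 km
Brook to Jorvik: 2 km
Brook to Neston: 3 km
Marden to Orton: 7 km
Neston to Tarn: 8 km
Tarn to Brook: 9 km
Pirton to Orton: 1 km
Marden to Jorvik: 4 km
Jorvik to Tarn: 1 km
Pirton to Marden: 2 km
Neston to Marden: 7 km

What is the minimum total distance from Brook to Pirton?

Shortest distances from Brook:
Brook: 0
Jorvik: 2  (via Brook)
Neston: 3  (via Brook)
Tarn: 3  (via Jorvik)
Marden: 6  (via Jorvik)
Pirton: 8  (via Marden)
Shortest route: Brook–Jorvik–Marden–Pirton = 8 km.

8 km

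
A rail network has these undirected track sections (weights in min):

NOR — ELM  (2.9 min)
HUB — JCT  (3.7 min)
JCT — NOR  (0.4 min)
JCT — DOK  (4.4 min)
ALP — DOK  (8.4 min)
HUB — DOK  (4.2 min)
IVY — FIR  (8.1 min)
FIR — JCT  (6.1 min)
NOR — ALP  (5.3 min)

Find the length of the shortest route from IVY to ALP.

19.9 min

Candidate routes:
IVY → FIR → JCT → NOR → ALP: 8.1+6.1+0.4+5.3 = 19.9
IVY → FIR → JCT → DOK → ALP: 8.1+6.1+4.4+8.4 = 27
Cheapest is IVY → FIR → JCT → NOR → ALP at 19.9 min.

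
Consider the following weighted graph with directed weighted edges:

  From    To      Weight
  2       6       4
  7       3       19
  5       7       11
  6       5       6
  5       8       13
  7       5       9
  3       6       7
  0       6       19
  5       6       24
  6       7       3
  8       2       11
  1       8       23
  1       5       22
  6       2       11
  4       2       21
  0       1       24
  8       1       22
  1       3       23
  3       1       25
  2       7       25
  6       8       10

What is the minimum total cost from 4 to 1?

57

Compare a few routes:
4 - 2 - 6 - 8 - 1: 21+4+10+22 = 57
4 - 2 - 6 - 5 - 8 - 1: 21+4+6+13+22 = 66
The minimum is 57 via 4 - 2 - 6 - 8 - 1.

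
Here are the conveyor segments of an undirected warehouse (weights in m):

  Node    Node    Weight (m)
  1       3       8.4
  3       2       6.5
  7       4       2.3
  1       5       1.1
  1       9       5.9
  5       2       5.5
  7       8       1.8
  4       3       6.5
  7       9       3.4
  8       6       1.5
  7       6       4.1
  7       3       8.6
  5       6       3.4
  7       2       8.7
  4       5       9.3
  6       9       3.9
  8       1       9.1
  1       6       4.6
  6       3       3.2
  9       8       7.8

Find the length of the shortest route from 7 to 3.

6.5 m

Candidate routes:
7 - 8 - 6 - 3: 1.8+1.5+3.2 = 6.5
7 - 3: 8.6 = 8.6
7 - 6 - 3: 4.1+3.2 = 7.3
Cheapest is 7 - 8 - 6 - 3 at 6.5 m.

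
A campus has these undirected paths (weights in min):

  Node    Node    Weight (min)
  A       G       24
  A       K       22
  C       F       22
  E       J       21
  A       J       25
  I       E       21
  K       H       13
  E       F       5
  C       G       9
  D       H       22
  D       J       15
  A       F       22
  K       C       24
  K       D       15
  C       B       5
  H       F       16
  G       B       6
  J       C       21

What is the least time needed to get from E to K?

34 min

Settle nodes by increasing distance from E:
E: 0
F: 5  (via E)
H: 21  (via F)
I: 21  (via E)
J: 21  (via E)
A: 27  (via F)
C: 27  (via F)
B: 32  (via C)
K: 34  (via H)
Shortest route: E–F–H–K = 34 min.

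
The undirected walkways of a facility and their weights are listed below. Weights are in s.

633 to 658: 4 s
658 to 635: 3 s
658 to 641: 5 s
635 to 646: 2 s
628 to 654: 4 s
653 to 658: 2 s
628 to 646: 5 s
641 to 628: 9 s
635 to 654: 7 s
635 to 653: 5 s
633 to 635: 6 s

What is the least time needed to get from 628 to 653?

12 s

Compare a few routes:
628 - 646 - 635 - 653: 5+2+5 = 12
628 - 641 - 658 - 653: 9+5+2 = 16
Cheapest is 628 - 646 - 635 - 653 at 12 s.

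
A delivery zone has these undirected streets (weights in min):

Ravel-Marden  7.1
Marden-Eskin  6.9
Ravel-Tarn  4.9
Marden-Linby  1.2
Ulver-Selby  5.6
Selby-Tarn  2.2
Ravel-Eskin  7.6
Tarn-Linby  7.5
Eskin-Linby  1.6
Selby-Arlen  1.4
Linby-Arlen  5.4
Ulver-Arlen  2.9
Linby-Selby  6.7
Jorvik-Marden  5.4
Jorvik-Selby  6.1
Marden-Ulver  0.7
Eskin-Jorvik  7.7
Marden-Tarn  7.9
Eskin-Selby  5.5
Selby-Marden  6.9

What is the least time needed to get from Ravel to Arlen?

Settle nodes by increasing distance from Ravel:
Ravel: 0
Tarn: 4.9  (via Ravel)
Selby: 7.1  (via Tarn)
Marden: 7.1  (via Ravel)
Eskin: 7.6  (via Ravel)
Ulver: 7.8  (via Marden)
Linby: 8.3  (via Marden)
Arlen: 8.5  (via Selby)
Shortest route: Ravel–Tarn–Selby–Arlen = 8.5 min.

8.5 min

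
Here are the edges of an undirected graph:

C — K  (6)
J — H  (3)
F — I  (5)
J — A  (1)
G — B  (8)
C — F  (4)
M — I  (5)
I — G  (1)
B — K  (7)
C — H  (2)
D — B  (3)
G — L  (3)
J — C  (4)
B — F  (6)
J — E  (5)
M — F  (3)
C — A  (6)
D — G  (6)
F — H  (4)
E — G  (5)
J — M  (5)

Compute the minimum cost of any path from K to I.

Shortest distances from K:
K: 0
C: 6  (via K)
B: 7  (via K)
H: 8  (via C)
D: 10  (via B)
F: 10  (via C)
J: 10  (via C)
A: 11  (via J)
M: 13  (via F)
E: 15  (via J)
G: 15  (via B)
I: 15  (via F)
Shortest route: K → C → F → I = 15.

15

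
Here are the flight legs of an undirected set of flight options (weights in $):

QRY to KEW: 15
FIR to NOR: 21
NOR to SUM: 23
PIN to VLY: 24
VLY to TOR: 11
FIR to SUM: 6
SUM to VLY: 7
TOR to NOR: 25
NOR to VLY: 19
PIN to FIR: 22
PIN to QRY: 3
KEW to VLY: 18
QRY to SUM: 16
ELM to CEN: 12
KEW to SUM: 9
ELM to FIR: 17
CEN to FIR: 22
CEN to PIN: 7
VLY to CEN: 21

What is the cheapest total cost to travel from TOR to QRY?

Compare a few routes:
TOR → VLY → PIN → QRY: 11+24+3 = 38
TOR → VLY → SUM → KEW → QRY: 11+7+9+15 = 42
TOR → VLY → SUM → QRY: 11+7+16 = 34
TOR → VLY → CEN → PIN → QRY: 11+21+7+3 = 42
Cheapest is TOR → VLY → SUM → QRY at $34.

$34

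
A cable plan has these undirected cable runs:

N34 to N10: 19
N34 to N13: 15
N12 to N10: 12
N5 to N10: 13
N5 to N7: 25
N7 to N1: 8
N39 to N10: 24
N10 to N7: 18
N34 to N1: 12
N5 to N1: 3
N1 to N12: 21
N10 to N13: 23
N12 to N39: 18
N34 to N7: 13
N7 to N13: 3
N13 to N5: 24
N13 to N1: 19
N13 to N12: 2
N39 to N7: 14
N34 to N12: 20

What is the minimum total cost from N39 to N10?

24

Compare a few routes:
N39 → N12 → N10: 18+12 = 30
N39 → N10: 24 = 24
N39 → N7 → N10: 14+18 = 32
N39 → N7 → N13 → N12 → N10: 14+3+2+12 = 31
Cheapest is N39 → N10 at 24.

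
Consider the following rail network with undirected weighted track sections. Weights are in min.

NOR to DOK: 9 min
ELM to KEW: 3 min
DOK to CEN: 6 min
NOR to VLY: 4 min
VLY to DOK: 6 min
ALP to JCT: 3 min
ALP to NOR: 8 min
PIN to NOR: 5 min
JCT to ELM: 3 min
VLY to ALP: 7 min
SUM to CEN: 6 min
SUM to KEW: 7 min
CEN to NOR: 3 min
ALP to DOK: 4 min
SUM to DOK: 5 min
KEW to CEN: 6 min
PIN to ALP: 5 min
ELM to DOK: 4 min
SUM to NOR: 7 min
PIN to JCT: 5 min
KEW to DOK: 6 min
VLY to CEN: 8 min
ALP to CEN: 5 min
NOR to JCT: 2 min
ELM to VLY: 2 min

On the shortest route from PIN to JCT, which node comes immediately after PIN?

Compare a few routes:
PIN - NOR - JCT: 5+2 = 7
PIN - ALP - JCT: 5+3 = 8
PIN - JCT: 5 = 5
The minimum is 5 min via PIN - JCT.
So from PIN the first move is to JCT.

JCT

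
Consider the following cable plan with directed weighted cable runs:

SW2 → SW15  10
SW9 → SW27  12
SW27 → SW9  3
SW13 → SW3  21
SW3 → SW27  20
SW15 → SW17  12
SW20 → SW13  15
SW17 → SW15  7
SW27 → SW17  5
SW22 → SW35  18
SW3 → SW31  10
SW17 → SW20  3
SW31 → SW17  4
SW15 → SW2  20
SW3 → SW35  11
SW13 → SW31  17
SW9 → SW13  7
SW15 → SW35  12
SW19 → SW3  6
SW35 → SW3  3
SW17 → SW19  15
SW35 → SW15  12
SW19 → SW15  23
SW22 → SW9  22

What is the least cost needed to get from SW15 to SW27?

35

Running Dijkstra from SW15:
SW15: 0
SW17: 12  (via SW15)
SW35: 12  (via SW15)
SW20: 15  (via SW17)
SW3: 15  (via SW35)
SW2: 20  (via SW15)
SW31: 25  (via SW3)
SW19: 27  (via SW17)
SW13: 30  (via SW20)
SW27: 35  (via SW3)
Shortest route: SW15–SW35–SW3–SW27 = 35.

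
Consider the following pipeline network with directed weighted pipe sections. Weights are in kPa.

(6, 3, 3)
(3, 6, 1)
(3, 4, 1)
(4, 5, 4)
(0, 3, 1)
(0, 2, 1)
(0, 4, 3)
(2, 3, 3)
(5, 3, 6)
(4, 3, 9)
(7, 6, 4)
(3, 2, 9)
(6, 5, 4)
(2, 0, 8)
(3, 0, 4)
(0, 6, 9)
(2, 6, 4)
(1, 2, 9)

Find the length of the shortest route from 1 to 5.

Settle nodes by increasing distance from 1:
1: 0
2: 9  (via 1)
3: 12  (via 2)
4: 13  (via 3)
6: 13  (via 2)
0: 16  (via 3)
5: 17  (via 4)
Shortest route: 1 → 2 → 3 → 4 → 5 = 17 kPa.

17 kPa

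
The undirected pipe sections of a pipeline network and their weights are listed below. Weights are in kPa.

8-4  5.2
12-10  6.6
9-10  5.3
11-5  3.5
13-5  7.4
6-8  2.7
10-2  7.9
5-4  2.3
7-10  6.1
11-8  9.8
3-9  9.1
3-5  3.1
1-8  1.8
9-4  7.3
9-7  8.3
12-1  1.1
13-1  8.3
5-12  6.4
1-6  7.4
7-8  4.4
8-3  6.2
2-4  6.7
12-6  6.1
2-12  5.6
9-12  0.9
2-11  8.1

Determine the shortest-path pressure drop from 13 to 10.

15.6 kPa

Candidate routes:
13–1–12–10: 8.3+1.1+6.6 = 16
13–1–12–9–10: 8.3+1.1+0.9+5.3 = 15.6
The minimum is 15.6 kPa via 13–1–12–9–10.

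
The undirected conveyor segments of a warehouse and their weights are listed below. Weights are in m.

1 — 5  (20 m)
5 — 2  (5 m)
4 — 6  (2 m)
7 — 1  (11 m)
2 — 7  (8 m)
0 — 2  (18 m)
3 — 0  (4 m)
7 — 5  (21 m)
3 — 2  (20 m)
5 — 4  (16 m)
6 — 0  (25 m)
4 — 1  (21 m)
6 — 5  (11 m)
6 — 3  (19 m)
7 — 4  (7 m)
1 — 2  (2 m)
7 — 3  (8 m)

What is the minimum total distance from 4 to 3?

15 m

Running Dijkstra from 4:
4: 0
6: 2  (via 4)
7: 7  (via 4)
5: 13  (via 6)
2: 15  (via 7)
3: 15  (via 7)
Shortest route: 4–7–3 = 15 m.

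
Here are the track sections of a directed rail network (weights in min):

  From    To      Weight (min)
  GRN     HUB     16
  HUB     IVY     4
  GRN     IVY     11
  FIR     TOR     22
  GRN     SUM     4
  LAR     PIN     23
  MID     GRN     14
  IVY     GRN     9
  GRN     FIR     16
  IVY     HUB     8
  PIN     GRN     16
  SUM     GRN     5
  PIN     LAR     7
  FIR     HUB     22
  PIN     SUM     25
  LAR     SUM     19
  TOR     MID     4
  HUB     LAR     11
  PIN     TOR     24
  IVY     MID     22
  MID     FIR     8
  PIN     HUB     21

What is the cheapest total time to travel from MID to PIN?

Shortest distances from MID:
MID: 0
FIR: 8  (via MID)
GRN: 14  (via MID)
SUM: 18  (via GRN)
IVY: 25  (via GRN)
HUB: 30  (via FIR)
TOR: 30  (via FIR)
LAR: 41  (via HUB)
PIN: 64  (via LAR)
Shortest route: MID–FIR–HUB–LAR–PIN = 64 min.

64 min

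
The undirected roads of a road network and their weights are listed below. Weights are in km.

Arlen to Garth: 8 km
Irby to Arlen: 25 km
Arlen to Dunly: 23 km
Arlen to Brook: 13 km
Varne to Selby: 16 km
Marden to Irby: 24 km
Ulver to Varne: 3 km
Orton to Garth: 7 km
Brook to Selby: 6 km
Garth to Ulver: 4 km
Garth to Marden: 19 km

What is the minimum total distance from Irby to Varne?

Shortest distances from Irby:
Irby: 0
Marden: 24  (via Irby)
Arlen: 25  (via Irby)
Garth: 33  (via Arlen)
Ulver: 37  (via Garth)
Brook: 38  (via Arlen)
Varne: 40  (via Ulver)
Shortest route: Irby–Arlen–Garth–Ulver–Varne = 40 km.

40 km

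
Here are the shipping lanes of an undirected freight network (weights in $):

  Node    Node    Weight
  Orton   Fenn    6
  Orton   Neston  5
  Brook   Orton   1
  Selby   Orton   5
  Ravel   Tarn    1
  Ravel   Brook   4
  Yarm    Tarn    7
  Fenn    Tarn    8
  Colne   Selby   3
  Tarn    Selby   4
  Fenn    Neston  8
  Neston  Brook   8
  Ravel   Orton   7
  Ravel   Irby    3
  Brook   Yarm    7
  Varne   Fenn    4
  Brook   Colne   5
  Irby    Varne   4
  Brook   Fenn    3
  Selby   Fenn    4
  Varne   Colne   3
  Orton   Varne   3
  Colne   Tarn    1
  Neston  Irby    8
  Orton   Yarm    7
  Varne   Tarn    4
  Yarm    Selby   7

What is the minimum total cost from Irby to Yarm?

$11

Enumerating some paths:
Irby - Ravel - Tarn - Yarm: 3+1+7 = 11
Irby - Varne - Orton - Yarm: 4+3+7 = 14
The minimum is $11 via Irby - Ravel - Tarn - Yarm.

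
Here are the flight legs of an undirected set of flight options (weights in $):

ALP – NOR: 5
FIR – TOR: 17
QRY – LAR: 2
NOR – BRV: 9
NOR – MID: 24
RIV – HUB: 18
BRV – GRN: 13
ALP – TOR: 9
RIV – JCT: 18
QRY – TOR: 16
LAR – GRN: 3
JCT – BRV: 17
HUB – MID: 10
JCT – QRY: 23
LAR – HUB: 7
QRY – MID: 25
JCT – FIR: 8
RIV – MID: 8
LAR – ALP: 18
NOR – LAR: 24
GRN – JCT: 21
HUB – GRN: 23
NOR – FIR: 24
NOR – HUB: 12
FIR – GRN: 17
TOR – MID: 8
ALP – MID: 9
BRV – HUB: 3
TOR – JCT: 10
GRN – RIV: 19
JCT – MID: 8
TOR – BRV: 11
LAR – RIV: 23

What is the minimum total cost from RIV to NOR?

Settle nodes by increasing distance from RIV:
RIV: 0
MID: 8  (via RIV)
JCT: 16  (via MID)
TOR: 16  (via MID)
ALP: 17  (via MID)
HUB: 18  (via RIV)
GRN: 19  (via RIV)
BRV: 21  (via HUB)
LAR: 22  (via GRN)
NOR: 22  (via ALP)
Shortest route: RIV → MID → ALP → NOR = $22.

$22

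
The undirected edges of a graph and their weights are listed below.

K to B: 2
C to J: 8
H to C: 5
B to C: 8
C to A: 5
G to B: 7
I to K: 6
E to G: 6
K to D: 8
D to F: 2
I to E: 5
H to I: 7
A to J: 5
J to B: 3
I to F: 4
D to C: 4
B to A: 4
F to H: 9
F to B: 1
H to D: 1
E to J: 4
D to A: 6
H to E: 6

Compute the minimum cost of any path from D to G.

10

Candidate routes:
D–F–B–G: 2+1+7 = 10
D–F–B–J–E–G: 2+1+3+4+6 = 16
D–H–E–G: 1+6+6 = 13
D–A–B–G: 6+4+7 = 17
Cheapest is D–F–B–G at 10.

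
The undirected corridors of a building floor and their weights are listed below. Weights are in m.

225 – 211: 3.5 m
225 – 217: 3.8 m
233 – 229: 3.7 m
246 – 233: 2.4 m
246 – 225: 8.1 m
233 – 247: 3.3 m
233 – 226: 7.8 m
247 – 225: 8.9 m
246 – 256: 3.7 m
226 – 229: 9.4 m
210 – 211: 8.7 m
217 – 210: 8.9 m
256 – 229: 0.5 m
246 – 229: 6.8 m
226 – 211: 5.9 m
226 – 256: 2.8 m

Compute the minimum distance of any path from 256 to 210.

Compare a few routes:
256–226–211–210: 2.8+5.9+8.7 = 17.4
256–229–226–211–210: 0.5+9.4+5.9+8.7 = 24.5
256–246–225–217–210: 3.7+8.1+3.8+8.9 = 24.5
256–246–225–211–210: 3.7+8.1+3.5+8.7 = 24
The minimum is 17.4 m via 256–226–211–210.

17.4 m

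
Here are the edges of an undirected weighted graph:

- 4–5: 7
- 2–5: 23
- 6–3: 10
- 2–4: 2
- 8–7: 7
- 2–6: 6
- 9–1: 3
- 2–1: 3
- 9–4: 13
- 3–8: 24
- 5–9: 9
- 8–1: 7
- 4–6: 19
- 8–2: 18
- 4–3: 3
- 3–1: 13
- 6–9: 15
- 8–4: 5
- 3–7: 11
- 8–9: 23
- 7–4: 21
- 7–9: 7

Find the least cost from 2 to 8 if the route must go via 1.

Shortest 2→1: 2–1 = 3
Best 1 to 8: 1–8 costing 7
Total via 1: 3 + 7 = 10.

10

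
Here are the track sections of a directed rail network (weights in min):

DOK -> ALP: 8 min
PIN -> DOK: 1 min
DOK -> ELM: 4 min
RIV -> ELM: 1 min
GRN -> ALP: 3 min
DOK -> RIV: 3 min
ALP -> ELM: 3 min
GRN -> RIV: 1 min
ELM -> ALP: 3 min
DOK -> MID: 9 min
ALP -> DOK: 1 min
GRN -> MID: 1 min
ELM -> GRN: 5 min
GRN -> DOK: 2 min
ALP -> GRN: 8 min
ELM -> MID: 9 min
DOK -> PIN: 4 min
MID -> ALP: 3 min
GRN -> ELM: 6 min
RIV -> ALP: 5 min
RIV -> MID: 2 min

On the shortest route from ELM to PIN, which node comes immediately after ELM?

ALP

Compare a few routes:
ELM → GRN → MID → ALP → DOK → PIN: 5+1+3+1+4 = 14
ELM → GRN → DOK → PIN: 5+2+4 = 11
ELM → ALP → DOK → PIN: 3+1+4 = 8
ELM → GRN → ALP → DOK → PIN: 5+3+1+4 = 13
Cheapest is ELM → ALP → DOK → PIN at 8 min.
So from ELM the first move is to ALP.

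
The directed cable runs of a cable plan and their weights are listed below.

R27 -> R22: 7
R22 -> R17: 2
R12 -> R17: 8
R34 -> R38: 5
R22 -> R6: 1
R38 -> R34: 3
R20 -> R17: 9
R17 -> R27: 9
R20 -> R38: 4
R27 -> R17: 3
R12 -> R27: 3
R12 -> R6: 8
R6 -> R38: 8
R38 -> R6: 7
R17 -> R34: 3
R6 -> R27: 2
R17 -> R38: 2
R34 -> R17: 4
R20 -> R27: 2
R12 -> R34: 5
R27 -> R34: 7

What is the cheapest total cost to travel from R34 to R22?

Running Dijkstra from R34:
R34: 0
R17: 4  (via R34)
R38: 5  (via R34)
R6: 12  (via R38)
R27: 13  (via R17)
R22: 20  (via R27)
Shortest route: R34 → R17 → R27 → R22 = 20.

20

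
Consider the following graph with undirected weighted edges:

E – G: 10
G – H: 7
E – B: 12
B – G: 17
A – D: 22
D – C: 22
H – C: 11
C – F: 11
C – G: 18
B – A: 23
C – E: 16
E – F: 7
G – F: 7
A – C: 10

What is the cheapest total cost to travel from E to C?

16

Enumerating some paths:
E–F–C: 7+11 = 18
E–G–H–C: 10+7+11 = 28
E–C: 16 = 16
The minimum is 16 via E–C.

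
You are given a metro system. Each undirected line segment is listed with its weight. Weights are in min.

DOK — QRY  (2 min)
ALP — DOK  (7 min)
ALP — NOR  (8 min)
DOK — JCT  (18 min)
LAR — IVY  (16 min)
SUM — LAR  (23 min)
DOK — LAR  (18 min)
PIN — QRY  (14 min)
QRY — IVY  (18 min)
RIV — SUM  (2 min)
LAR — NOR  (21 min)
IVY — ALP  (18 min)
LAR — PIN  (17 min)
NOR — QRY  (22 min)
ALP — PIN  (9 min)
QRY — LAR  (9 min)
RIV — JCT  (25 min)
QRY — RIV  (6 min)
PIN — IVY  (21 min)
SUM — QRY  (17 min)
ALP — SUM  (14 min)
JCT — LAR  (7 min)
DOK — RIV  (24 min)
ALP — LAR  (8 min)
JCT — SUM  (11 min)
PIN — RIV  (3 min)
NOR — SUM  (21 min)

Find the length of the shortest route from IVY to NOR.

Enumerating some paths:
IVY → LAR → ALP → NOR: 16+8+8 = 32
IVY → ALP → NOR: 18+8 = 26
The minimum is 26 min via IVY → ALP → NOR.

26 min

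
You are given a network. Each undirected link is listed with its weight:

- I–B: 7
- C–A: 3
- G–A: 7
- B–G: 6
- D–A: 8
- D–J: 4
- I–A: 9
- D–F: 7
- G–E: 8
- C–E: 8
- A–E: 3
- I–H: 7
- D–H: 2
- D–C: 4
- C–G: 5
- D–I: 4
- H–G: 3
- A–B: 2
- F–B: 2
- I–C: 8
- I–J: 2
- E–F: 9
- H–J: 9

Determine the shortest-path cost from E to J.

14

Compare a few routes:
E–A–C–D–J: 3+3+4+4 = 14
E–A–D–J: 3+8+4 = 15
Cheapest is E–A–C–D–J at 14.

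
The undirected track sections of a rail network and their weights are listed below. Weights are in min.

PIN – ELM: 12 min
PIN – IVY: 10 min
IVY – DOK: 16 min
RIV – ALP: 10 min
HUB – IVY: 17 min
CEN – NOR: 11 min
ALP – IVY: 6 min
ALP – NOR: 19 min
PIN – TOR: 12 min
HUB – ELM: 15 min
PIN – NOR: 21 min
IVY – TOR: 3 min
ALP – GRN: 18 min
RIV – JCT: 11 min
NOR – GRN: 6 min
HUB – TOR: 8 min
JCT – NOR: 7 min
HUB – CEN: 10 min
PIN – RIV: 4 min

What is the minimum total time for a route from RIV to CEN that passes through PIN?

Shortest RIV→PIN: RIV–PIN = 4
Best PIN to CEN: PIN–TOR–HUB–CEN costing 30
Total via PIN: 4 + 30 = 34 min.

34 min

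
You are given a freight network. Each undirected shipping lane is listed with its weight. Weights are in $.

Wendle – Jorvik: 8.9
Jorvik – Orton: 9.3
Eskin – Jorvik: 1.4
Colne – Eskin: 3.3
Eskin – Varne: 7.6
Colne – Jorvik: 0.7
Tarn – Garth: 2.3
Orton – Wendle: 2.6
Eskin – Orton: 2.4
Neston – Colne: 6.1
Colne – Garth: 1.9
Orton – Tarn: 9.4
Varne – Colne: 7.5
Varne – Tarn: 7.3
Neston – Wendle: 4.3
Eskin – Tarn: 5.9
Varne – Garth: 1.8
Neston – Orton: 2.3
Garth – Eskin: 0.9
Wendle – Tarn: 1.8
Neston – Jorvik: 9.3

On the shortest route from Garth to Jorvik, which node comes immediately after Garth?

Enumerating some paths:
Garth - Eskin - Colne - Jorvik: 0.9+3.3+0.7 = 4.9
Garth - Eskin - Jorvik: 0.9+1.4 = 2.3
Garth - Colne - Jorvik: 1.9+0.7 = 2.6
Cheapest is Garth - Eskin - Jorvik at $2.3.
So from Garth the first move is to Eskin.

Eskin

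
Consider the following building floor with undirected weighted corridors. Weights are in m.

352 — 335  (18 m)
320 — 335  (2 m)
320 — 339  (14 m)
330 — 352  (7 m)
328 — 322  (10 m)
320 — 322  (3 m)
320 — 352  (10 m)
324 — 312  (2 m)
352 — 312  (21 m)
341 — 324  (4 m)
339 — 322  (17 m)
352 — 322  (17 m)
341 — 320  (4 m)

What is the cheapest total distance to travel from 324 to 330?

Running Dijkstra from 324:
324: 0
312: 2  (via 324)
341: 4  (via 324)
320: 8  (via 341)
335: 10  (via 320)
322: 11  (via 320)
352: 18  (via 320)
328: 21  (via 322)
339: 22  (via 320)
330: 25  (via 352)
Shortest route: 324–341–320–352–330 = 25 m.

25 m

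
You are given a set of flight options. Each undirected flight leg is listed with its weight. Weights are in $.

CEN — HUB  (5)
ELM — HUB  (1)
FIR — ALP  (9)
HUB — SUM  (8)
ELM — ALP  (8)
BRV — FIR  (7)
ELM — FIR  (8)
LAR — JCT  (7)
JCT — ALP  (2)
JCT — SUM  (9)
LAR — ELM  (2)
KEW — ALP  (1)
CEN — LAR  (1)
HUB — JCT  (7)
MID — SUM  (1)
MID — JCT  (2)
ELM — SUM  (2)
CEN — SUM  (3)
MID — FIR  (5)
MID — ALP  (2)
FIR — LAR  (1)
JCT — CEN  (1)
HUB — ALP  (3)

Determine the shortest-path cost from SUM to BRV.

$12

Candidate routes:
SUM - ELM - LAR - FIR - BRV: 2+2+1+7 = 12
SUM - MID - JCT - CEN - LAR - FIR - BRV: 1+2+1+1+1+7 = 13
SUM - MID - FIR - BRV: 1+5+7 = 13
The minimum is $12 via SUM - ELM - LAR - FIR - BRV.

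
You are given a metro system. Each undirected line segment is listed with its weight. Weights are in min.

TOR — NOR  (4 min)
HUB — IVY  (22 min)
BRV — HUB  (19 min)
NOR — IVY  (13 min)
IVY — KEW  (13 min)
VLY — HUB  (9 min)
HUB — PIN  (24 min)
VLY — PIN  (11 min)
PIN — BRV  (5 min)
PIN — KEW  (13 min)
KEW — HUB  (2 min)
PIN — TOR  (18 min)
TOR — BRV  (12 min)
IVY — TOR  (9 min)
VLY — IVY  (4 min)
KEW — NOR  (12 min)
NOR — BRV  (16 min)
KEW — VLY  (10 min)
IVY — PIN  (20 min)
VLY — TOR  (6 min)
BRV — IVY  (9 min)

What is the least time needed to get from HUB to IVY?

Compare a few routes:
HUB → KEW → VLY → IVY: 2+10+4 = 16
HUB → KEW → IVY: 2+13 = 15
HUB → VLY → IVY: 9+4 = 13
The minimum is 13 min via HUB → VLY → IVY.

13 min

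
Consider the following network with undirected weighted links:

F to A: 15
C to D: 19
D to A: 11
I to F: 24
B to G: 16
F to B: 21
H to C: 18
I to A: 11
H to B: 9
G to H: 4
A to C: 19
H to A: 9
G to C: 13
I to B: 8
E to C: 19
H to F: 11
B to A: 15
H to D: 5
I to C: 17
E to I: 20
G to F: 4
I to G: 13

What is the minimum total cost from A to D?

11

Running Dijkstra from A:
A: 0
H: 9  (via A)
D: 11  (via A)
Shortest route: A–D = 11.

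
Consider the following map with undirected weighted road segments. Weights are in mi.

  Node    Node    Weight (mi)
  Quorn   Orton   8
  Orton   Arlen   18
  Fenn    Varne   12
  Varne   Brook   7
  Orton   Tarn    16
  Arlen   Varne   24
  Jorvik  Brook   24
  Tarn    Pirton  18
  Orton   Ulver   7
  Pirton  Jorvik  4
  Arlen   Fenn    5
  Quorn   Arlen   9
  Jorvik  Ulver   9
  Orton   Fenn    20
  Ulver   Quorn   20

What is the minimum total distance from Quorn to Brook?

Candidate routes:
Quorn → Orton → Fenn → Varne → Brook: 8+20+12+7 = 47
Quorn → Arlen → Fenn → Varne → Brook: 9+5+12+7 = 33
Quorn → Arlen → Varne → Brook: 9+24+7 = 40
The minimum is 33 mi via Quorn → Arlen → Fenn → Varne → Brook.

33 mi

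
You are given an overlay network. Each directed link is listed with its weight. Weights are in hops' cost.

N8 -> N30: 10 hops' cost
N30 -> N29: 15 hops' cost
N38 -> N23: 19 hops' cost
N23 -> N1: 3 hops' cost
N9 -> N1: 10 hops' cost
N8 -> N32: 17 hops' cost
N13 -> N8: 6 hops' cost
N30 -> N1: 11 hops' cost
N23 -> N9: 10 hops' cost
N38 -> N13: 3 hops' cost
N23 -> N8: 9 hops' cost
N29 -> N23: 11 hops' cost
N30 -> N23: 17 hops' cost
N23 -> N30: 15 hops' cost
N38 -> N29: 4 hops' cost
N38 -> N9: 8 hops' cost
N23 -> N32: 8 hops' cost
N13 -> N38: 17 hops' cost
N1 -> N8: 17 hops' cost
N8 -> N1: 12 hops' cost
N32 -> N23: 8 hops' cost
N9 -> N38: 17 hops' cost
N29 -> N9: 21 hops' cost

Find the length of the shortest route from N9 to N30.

36 hops' cost

Running Dijkstra from N9:
N9: 0
N1: 10  (via N9)
N38: 17  (via N9)
N13: 20  (via N38)
N29: 21  (via N38)
N8: 26  (via N13)
N23: 32  (via N29)
N30: 36  (via N8)
Shortest route: N9–N38–N13–N8–N30 = 36 hops' cost.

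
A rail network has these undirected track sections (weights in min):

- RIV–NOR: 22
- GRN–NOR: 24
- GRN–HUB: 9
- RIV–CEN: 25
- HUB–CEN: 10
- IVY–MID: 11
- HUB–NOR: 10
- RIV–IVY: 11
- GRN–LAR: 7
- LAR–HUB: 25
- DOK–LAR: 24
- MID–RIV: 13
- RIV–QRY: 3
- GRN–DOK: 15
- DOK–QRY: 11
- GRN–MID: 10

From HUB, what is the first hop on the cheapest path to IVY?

Compare a few routes:
HUB - NOR - RIV - IVY: 10+22+11 = 43
HUB - GRN - MID - IVY: 9+10+11 = 30
HUB - GRN - MID - RIV - IVY: 9+10+13+11 = 43
Cheapest is HUB - GRN - MID - IVY at 30 min.
So from HUB the first move is to GRN.

GRN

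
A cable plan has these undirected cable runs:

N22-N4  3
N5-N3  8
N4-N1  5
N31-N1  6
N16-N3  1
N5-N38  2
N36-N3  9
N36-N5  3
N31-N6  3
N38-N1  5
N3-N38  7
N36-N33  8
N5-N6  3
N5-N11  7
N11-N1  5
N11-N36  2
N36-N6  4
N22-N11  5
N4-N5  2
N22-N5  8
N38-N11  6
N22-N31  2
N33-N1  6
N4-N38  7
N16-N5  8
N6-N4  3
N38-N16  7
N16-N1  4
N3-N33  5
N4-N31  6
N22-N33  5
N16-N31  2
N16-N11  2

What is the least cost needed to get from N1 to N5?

7

Running Dijkstra from N1:
N1: 0
N16: 4  (via N1)
N4: 5  (via N1)
N11: 5  (via N1)
N3: 5  (via N16)
N38: 5  (via N1)
N33: 6  (via N1)
N31: 6  (via N1)
N36: 7  (via N11)
N5: 7  (via N4)
Shortest route: N1–N4–N5 = 7.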